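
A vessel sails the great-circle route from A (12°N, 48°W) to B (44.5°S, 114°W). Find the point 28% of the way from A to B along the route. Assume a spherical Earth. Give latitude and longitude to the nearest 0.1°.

From cos δ = sin φ₁ sin φ₂ + cos φ₁ cos φ₂ cos Δλ, the central angle is δ ≈ 1.432 rad (82.1°).
Interpolate at f = 0.28 with slerp weights a = sin((1−f)δ)/sin δ ≈ 0.866, b = sin(fδ)/sin δ ≈ 0.394.
p = a·p₁ + b·p₂ ≈ (0.453, -0.887, -0.096); φ = arcsin(p_z) ≈ -5.52°, λ = atan2(p_y, p_x) ≈ -62.95°.

≈ (5.5°S, 63.0°W)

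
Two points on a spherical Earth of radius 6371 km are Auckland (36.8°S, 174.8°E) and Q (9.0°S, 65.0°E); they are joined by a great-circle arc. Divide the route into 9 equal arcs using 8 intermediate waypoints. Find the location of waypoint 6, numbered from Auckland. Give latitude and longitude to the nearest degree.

≈ (29°S, 94°E)

From cos δ = sin φ₁ sin φ₂ + cos φ₁ cos φ₂ cos Δλ, the central angle is δ ≈ 1.746 rad (100.0°).
Interpolate at f = 6/9 with slerp weights a = sin((1−f)δ)/sin δ ≈ 0.558, b = sin(fδ)/sin δ ≈ 0.933.
p = a·p₁ + b·p₂ ≈ (-0.056, 0.875, -0.480); φ = arcsin(p_z) ≈ -28.70°, λ = atan2(p_y, p_x) ≈ 93.65°.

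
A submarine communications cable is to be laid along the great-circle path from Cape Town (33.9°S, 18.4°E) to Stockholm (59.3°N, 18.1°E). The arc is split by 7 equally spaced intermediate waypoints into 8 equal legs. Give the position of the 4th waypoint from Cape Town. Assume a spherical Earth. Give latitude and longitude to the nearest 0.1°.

≈ (12.7°N, 18.3°E)

Write both endpoints as unit vectors p₁, p₂ with components (cos φ cos λ, cos φ sin λ, sin φ).
The central angle between the endpoints is δ = arccos(p₁·p₂) ≈ 1.627 rad (93.2°).
Interpolate at f = 4/8 with slerp weights a = sin((1−f)δ)/sin δ ≈ 0.728, b = sin(fδ)/sin δ ≈ 0.728.
p = a·p₁ + b·p₂ ≈ (0.926, 0.306, 0.220); φ = arcsin(p_z) ≈ 12.70°, λ = atan2(p_y, p_x) ≈ 18.29°.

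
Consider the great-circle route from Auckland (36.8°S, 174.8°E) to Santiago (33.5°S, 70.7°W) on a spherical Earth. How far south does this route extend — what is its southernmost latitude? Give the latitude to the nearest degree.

≈ 53°S

The great circle lies in the plane with unit normal n̂ = (p₁ × p₂)/|p₁ × p₂|.
Here n̂_z ≈ +0.608; the vertex latitude is φ_max = arccos|n̂_z| ≈ 52.5°.
Check via Clairaut: cos φ_max = |cos φ₁| · sin C = cos(36.8°)·sin(130.5°) ≈ 0.608, again giving ≈ 52.5°.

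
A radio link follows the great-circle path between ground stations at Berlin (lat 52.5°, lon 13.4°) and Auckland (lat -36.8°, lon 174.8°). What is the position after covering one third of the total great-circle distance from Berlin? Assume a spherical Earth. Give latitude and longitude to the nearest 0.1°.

≈ lat 53.8°, lon 110.0°

Write both endpoints as unit vectors p₁, p₂ with components (cos φ cos λ, cos φ sin λ, sin φ).
The central angle between the endpoints is δ = arccos(p₁·p₂) ≈ 2.785 rad (159.6°).
Interpolate at f = 1/3 with slerp weights a = sin((1−f)δ)/sin δ ≈ 2.751, b = sin(fδ)/sin δ ≈ 2.296.
p = a·p₁ + b·p₂ ≈ (-0.202, 0.555, 0.807); φ = arcsin(p_z) ≈ 53.82°, λ = atan2(p_y, p_x) ≈ 110.00°.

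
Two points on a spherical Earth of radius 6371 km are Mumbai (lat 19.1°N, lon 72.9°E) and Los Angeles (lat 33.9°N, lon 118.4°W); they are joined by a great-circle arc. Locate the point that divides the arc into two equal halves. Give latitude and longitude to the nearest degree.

≈ lat 77°N, lon 124°E

Convert each endpoint to a unit vector on the sphere (x = cos φ cos λ, y = cos φ sin λ, z = sin φ).
The central angle between the endpoints is δ = arccos(p₁·p₂) ≈ 2.198 rad (125.9°).
Interpolate at f = 1/2 with slerp weights a = sin((1−f)δ)/sin δ ≈ 1.100, b = sin(fδ)/sin δ ≈ 1.100.
p = a·p₁ + b·p₂ ≈ (-0.129, 0.190, 0.973); φ = arcsin(p_z) ≈ 76.72°, λ = atan2(p_y, p_x) ≈ 124.04°.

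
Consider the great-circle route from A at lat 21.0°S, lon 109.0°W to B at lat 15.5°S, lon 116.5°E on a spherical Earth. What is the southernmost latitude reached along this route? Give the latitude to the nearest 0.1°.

The great circle lies in the plane with unit normal n̂ = (p₁ × p₂)/|p₁ × p₂|.
Here n̂_z ≈ -0.759; the vertex latitude is φ_max = arccos|n̂_z| ≈ 40.6°.
Check via Clairaut: cos φ_max = |cos φ₁| · sin C = cos(21.0°)·sin(125.6°) ≈ 0.759, again giving ≈ 40.6°.

≈ 40.6°S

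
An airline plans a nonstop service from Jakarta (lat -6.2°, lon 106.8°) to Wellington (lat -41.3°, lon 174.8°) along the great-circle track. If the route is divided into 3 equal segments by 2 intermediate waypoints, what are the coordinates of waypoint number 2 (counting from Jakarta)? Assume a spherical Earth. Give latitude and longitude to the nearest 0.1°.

Convert each endpoint to a unit vector on the sphere (x = cos φ cos λ, y = cos φ sin λ, z = sin φ).
The central angle between the endpoints is δ = arccos(p₁·p₂) ≈ 1.212 rad (69.4°).
Interpolate at f = 2/3 with slerp weights a = sin((1−f)δ)/sin δ ≈ 0.420, b = sin(fδ)/sin δ ≈ 0.772.
p = a·p₁ + b·p₂ ≈ (-0.698, 0.452, -0.555); φ = arcsin(p_z) ≈ -33.71°, λ = atan2(p_y, p_x) ≈ 147.08°.

≈ lat -33.7°, lon 147.1°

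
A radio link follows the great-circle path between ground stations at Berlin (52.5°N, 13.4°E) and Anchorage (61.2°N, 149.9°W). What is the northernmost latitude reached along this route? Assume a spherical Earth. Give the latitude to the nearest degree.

The great circle lies in the plane with unit normal n̂ = (p₁ × p₂)/|p₁ × p₂|.
Here n̂_z ≈ -0.093; the vertex latitude is φ_max = arccos|n̂_z| ≈ 84.7°.
Check via Clairaut: cos φ_max = |cos φ₁| · sin C = cos(52.5°)·sin(8.7°) ≈ 0.093, again giving ≈ 84.7°.

≈ 85°N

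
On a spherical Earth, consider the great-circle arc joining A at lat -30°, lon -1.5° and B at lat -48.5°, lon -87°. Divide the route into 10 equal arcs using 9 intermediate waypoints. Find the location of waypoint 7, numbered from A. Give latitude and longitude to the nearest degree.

≈ lat -51°, lon -57°

Convert each endpoint to a unit vector on the sphere (x = cos φ cos λ, y = cos φ sin λ, z = sin φ).
The central angle between the endpoints is δ = arccos(p₁·p₂) ≈ 1.138 rad (65.2°).
Interpolate at f = 7/10 with slerp weights a = sin((1−f)δ)/sin δ ≈ 0.369, b = sin(fδ)/sin δ ≈ 0.788.
p = a·p₁ + b·p₂ ≈ (0.347, -0.530, -0.774); φ = arcsin(p_z) ≈ -50.74°, λ = atan2(p_y, p_x) ≈ -56.79°.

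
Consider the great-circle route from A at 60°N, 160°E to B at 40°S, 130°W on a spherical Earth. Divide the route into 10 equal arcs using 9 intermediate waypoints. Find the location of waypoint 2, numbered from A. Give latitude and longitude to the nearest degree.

The haversine formula gives a central angle δ ≈ 2.010 rad (115.2°) between the endpoints.
Interpolate at f = 2/10 with slerp weights a = sin((1−f)δ)/sin δ ≈ 1.104, b = sin(fδ)/sin δ ≈ 0.432.
p = a·p₁ + b·p₂ ≈ (-0.732, -0.065, 0.678); φ = arcsin(p_z) ≈ 42.72°, λ = atan2(p_y, p_x) ≈ -174.93°.

≈ 43°N, 175°W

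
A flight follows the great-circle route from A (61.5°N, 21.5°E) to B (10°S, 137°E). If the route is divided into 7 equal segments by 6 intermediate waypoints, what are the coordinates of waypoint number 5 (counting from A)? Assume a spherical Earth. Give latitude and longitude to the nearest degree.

From cos δ = sin φ₁ sin φ₂ + cos φ₁ cos φ₂ cos Δλ, the central angle is δ ≈ 1.934 rad (110.8°).
Interpolate at f = 5/7 with slerp weights a = sin((1−f)δ)/sin δ ≈ 0.561, b = sin(fδ)/sin δ ≈ 1.050.
p = a·p₁ + b·p₂ ≈ (-0.507, 0.804, 0.311); φ = arcsin(p_z) ≈ 18.11°, λ = atan2(p_y, p_x) ≈ 122.26°.

≈ (18°N, 122°E)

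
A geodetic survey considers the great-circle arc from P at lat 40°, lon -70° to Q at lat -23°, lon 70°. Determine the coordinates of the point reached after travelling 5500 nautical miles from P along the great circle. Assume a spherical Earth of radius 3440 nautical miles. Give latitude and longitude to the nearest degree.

≈ lat 10°, lon 31°

Convert each endpoint to a unit vector on the sphere (x = cos φ cos λ, y = cos φ sin λ, z = sin φ).
The central angle between the endpoints is δ = arccos(p₁·p₂) ≈ 2.484 rad (142.3°). The total great-circle distance is δ·R ≈ 2.484 × 3440 ≈ 8544 nmi, so the target fraction is f = 5500/8544 ≈ 0.644.
Interpolate at f ≈ 0.644 with slerp weights a = sin((1−f)δ)/sin δ ≈ 1.266, b = sin(fδ)/sin δ ≈ 1.635.
p = a·p₁ + b·p₂ ≈ (0.846, 0.503, 0.175); φ = arcsin(p_z) ≈ 10.07°, λ = atan2(p_y, p_x) ≈ 30.73°.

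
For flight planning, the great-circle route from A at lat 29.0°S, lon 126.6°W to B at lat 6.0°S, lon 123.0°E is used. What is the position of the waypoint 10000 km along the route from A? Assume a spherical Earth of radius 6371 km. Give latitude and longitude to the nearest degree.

Convert each endpoint to a unit vector on the sphere (x = cos φ cos λ, y = cos φ sin λ, z = sin φ).
The central angle between the endpoints is δ = arccos(p₁·p₂) ≈ 1.826 rad (104.6°). The total great-circle distance is δ·R ≈ 1.826 × 6371 ≈ 11634 km, so the target fraction is f = 10000/11634 ≈ 0.860.
Interpolate at f ≈ 0.860 with slerp weights a = sin((1−f)δ)/sin δ ≈ 0.262, b = sin(fδ)/sin δ ≈ 1.033.
p = a·p₁ + b·p₂ ≈ (-0.697, 0.678, -0.235); φ = arcsin(p_z) ≈ -13.60°, λ = atan2(p_y, p_x) ≈ 135.77°.

≈ lat 14°S, lon 136°E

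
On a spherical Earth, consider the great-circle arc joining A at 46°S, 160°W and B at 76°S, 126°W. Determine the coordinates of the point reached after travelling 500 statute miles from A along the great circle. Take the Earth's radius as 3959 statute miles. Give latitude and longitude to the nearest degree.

The haversine formula gives a central angle δ ≈ 0.578 rad (33.1°) between the endpoints. The total great-circle distance is δ·R ≈ 0.578 × 3959 ≈ 2290 mi, so the target fraction is f = 500/2290 ≈ 0.218.
Interpolate at f ≈ 0.218 with slerp weights a = sin((1−f)δ)/sin δ ≈ 0.799, b = sin(fδ)/sin δ ≈ 0.230.
p = a·p₁ + b·p₂ ≈ (-0.554, -0.235, -0.798); φ = arcsin(p_z) ≈ -52.98°, λ = atan2(p_y, p_x) ≈ -157.03°.

≈ 53°S, 157°W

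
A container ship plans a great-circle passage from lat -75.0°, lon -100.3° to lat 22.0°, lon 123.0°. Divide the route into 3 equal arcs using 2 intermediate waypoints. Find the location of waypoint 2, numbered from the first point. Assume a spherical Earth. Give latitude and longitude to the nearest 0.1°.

Convert each endpoint to a unit vector on the sphere (x = cos φ cos λ, y = cos φ sin λ, z = sin φ).
The central angle between the endpoints is δ = arccos(p₁·p₂) ≈ 2.137 rad (122.4°).
Interpolate at f = 2/3 with slerp weights a = sin((1−f)δ)/sin δ ≈ 0.775, b = sin(fδ)/sin δ ≈ 1.172.
p = a·p₁ + b·p₂ ≈ (-0.628, 0.714, -0.309); φ = arcsin(p_z) ≈ -18.00°, λ = atan2(p_y, p_x) ≈ 131.31°.

≈ lat -18.0°, lon 131.3°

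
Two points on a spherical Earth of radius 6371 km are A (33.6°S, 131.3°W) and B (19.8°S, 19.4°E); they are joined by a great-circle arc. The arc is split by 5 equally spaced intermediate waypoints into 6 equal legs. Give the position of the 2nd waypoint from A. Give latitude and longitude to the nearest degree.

From cos δ = sin φ₁ sin φ₂ + cos φ₁ cos φ₂ cos Δλ, the central angle is δ ≈ 2.090 rad (119.7°).
Interpolate at f = 2/6 with slerp weights a = sin((1−f)δ)/sin δ ≈ 1.134, b = sin(fδ)/sin δ ≈ 0.739.
p = a·p₁ + b·p₂ ≈ (0.033, -0.478, -0.878); φ = arcsin(p_z) ≈ -61.35°, λ = atan2(p_y, p_x) ≈ -86.10°.

≈ (61°S, 86°W)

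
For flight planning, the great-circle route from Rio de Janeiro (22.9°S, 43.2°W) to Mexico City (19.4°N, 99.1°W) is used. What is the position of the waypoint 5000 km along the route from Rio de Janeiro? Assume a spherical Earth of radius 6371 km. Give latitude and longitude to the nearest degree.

≈ 5°N, 80°W

From cos δ = sin φ₁ sin φ₂ + cos φ₁ cos φ₂ cos Δλ, the central angle is δ ≈ 1.205 rad (69.0°). The total great-circle distance is δ·R ≈ 1.205 × 6371 ≈ 7676 km, so the target fraction is f = 5000/7676 ≈ 0.651.
Interpolate at f ≈ 0.651 with slerp weights a = sin((1−f)δ)/sin δ ≈ 0.437, b = sin(fδ)/sin δ ≈ 0.757.
p = a·p₁ + b·p₂ ≈ (0.180, -0.980, 0.081); φ = arcsin(p_z) ≈ 4.67°, λ = atan2(p_y, p_x) ≈ -79.58°.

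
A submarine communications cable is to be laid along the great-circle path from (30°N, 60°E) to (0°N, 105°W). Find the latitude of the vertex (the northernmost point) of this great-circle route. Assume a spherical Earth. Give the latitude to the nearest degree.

≈ 66°N

The great circle lies in the plane with unit normal n̂ = (p₁ × p₂)/|p₁ × p₂|.
Here n̂_z ≈ -0.409; the vertex latitude is φ_max = arccos|n̂_z| ≈ 65.9°.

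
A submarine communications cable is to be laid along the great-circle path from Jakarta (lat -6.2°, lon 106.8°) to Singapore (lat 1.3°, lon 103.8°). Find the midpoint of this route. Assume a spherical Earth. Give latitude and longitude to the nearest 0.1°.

≈ lat -2.5°, lon 105.3°

Write both endpoints as unit vectors p₁, p₂ with components (cos φ cos λ, cos φ sin λ, sin φ).
The central angle between the endpoints is δ = arccos(p₁·p₂) ≈ 0.141 rad (8.1°).
Interpolate at f = 1/2 with slerp weights a = sin((1−f)δ)/sin δ ≈ 0.501, b = sin(fδ)/sin δ ≈ 0.501.
p = a·p₁ + b·p₂ ≈ (-0.264, 0.964, -0.043); φ = arcsin(p_z) ≈ -2.45°, λ = atan2(p_y, p_x) ≈ 105.30°.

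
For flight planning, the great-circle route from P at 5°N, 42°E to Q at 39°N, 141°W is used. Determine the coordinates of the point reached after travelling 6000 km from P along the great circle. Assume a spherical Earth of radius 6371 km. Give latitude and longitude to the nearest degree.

≈ 59°N, 47°E

Convert each endpoint to a unit vector on the sphere (x = cos φ cos λ, y = cos φ sin λ, z = sin φ).
The central angle between the endpoints is δ = arccos(p₁·p₂) ≈ 2.372 rad (135.9°). The total great-circle distance is δ·R ≈ 2.372 × 6371 ≈ 15113 km, so the target fraction is f = 6000/15113 ≈ 0.397.
Interpolate at f ≈ 0.397 with slerp weights a = sin((1−f)δ)/sin δ ≈ 1.423, b = sin(fδ)/sin δ ≈ 1.162.
p = a·p₁ + b·p₂ ≈ (0.352, 0.380, 0.855); φ = arcsin(p_z) ≈ 58.81°, λ = atan2(p_y, p_x) ≈ 47.24°.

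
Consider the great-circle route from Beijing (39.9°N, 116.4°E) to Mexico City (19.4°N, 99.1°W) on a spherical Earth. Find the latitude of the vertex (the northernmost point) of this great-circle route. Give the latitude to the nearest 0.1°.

The great circle lies in the plane with unit normal n̂ = (p₁ × p₂)/|p₁ × p₂|.
Here n̂_z ≈ +0.453; the vertex latitude is φ_max = arccos|n̂_z| ≈ 63.0°.
Check via Clairaut: cos φ_max = |cos φ₁| · sin C = cos(39.9°)·sin(36.2°) ≈ 0.453, again giving ≈ 63.0°.

≈ 63.0°N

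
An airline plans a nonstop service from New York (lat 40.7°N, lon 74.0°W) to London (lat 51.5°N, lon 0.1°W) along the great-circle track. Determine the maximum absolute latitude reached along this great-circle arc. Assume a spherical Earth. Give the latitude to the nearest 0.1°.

≈ 53.8°N

The great circle lies in the plane with unit normal n̂ = (p₁ × p₂)/|p₁ × p₂|.
Here n̂_z ≈ +0.591; the vertex latitude is φ_max = arccos|n̂_z| ≈ 53.8°.
Check via Clairaut: cos φ_max = |cos φ₁| · sin C = cos(40.7°)·sin(51.2°) ≈ 0.591, again giving ≈ 53.8°.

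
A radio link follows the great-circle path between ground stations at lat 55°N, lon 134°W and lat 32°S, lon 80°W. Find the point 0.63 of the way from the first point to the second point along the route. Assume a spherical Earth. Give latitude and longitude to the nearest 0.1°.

≈ lat 1.1°N, lon 96.2°W

Write both endpoints as unit vectors p₁, p₂ with components (cos φ cos λ, cos φ sin λ, sin φ).
The central angle between the endpoints is δ = arccos(p₁·p₂) ≈ 1.720 rad (98.5°).
Interpolate at f = 0.63 with slerp weights a = sin((1−f)δ)/sin δ ≈ 0.601, b = sin(fδ)/sin δ ≈ 0.893.
p = a·p₁ + b·p₂ ≈ (-0.108, -0.994, 0.019); φ = arcsin(p_z) ≈ 1.07°, λ = atan2(p_y, p_x) ≈ -96.19°.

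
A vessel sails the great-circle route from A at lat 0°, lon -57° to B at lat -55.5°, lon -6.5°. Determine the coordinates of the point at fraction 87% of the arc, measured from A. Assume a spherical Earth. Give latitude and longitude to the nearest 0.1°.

From cos δ = sin φ₁ sin φ₂ + cos φ₁ cos φ₂ cos Δλ, the central angle is δ ≈ 1.202 rad (68.9°).
Interpolate at f = 0.87 with slerp weights a = sin((1−f)δ)/sin δ ≈ 0.167, b = sin(fδ)/sin δ ≈ 0.928.
p = a·p₁ + b·p₂ ≈ (0.613, -0.199, -0.765); φ = arcsin(p_z) ≈ -49.87°, λ = atan2(p_y, p_x) ≈ -18.02°.

≈ lat -49.9°, lon -18.0°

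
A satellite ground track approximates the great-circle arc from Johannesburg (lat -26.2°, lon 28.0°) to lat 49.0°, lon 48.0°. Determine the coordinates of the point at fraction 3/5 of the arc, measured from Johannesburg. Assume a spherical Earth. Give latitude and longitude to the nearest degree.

≈ lat 19°, lon 38°

The haversine formula gives a central angle δ ≈ 1.349 rad (77.3°) between the endpoints.
Interpolate at f = 3/5 with slerp weights a = sin((1−f)δ)/sin δ ≈ 0.527, b = sin(fδ)/sin δ ≈ 0.742.
p = a·p₁ + b·p₂ ≈ (0.743, 0.584, 0.327); φ = arcsin(p_z) ≈ 19.12°, λ = atan2(p_y, p_x) ≈ 38.15°.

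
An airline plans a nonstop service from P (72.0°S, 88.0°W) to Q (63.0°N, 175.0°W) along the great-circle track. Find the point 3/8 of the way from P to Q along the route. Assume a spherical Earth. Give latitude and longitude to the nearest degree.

≈ (24°S, 137°W)

Write both endpoints as unit vectors p₁, p₂ with components (cos φ cos λ, cos φ sin λ, sin φ).
The central angle between the endpoints is δ = arccos(p₁·p₂) ≈ 2.568 rad (147.1°).
Interpolate at f = 3/8 with slerp weights a = sin((1−f)δ)/sin δ ≈ 1.842, b = sin(fδ)/sin δ ≈ 1.513.
p = a·p₁ + b·p₂ ≈ (-0.665, -0.629, -0.404); φ = arcsin(p_z) ≈ -23.81°, λ = atan2(p_y, p_x) ≈ -136.58°.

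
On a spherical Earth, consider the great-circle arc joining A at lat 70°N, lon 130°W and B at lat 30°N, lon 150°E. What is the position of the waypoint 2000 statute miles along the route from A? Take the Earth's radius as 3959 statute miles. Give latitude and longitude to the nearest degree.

≈ lat 56°N, lon 170°E

From cos δ = sin φ₁ sin φ₂ + cos φ₁ cos φ₂ cos Δλ, the central angle is δ ≈ 1.022 rad (58.6°). The total great-circle distance is δ·R ≈ 1.022 × 3959 ≈ 4048 mi, so the target fraction is f = 2000/4048 ≈ 0.494.
Interpolate at f ≈ 0.494 with slerp weights a = sin((1−f)δ)/sin δ ≈ 0.579, b = sin(fδ)/sin δ ≈ 0.567.
p = a·p₁ + b·p₂ ≈ (-0.553, 0.094, 0.828); φ = arcsin(p_z) ≈ 55.90°, λ = atan2(p_y, p_x) ≈ 170.37°.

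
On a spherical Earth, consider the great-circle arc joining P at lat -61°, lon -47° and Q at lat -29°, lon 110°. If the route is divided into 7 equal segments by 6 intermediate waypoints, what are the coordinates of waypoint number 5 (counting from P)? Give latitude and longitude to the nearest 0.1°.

≈ lat -53.5°, lon 102.2°

Write both endpoints as unit vectors p₁, p₂ with components (cos φ cos λ, cos φ sin λ, sin φ).
The central angle between the endpoints is δ = arccos(p₁·p₂) ≈ 1.537 rad (88.1°).
Interpolate at f = 5/7 with slerp weights a = sin((1−f)δ)/sin δ ≈ 0.425, b = sin(fδ)/sin δ ≈ 0.891.
p = a·p₁ + b·p₂ ≈ (-0.126, 0.581, -0.804); φ = arcsin(p_z) ≈ -53.51°, λ = atan2(p_y, p_x) ≈ 102.21°.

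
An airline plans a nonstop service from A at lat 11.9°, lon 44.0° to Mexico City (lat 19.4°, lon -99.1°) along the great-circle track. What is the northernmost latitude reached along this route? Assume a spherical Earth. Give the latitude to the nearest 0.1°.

The great circle lies in the plane with unit normal n̂ = (p₁ × p₂)/|p₁ × p₂|.
Here n̂_z ≈ -0.746; the vertex latitude is φ_max = arccos|n̂_z| ≈ 41.7°.
Check via Clairaut: cos φ_max = |cos φ₁| · sin C = cos(11.9°)·sin(49.7°) ≈ 0.746, again giving ≈ 41.7°.

≈ 41.7°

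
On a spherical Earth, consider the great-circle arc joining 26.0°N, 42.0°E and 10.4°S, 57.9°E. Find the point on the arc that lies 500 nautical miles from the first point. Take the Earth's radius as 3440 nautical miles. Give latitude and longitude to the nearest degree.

From cos δ = sin φ₁ sin φ₂ + cos φ₁ cos φ₂ cos Δλ, the central angle is δ ≈ 0.690 rad (39.5°). The total great-circle distance is δ·R ≈ 0.690 × 3440 ≈ 2375 nmi, so the target fraction is f = 500/2375 ≈ 0.211.
Interpolate at f ≈ 0.211 with slerp weights a = sin((1−f)δ)/sin δ ≈ 0.814, b = sin(fδ)/sin δ ≈ 0.227.
p = a·p₁ + b·p₂ ≈ (0.663, 0.679, 0.316); φ = arcsin(p_z) ≈ 18.41°, λ = atan2(p_y, p_x) ≈ 45.70°.

≈ 18°N, 46°E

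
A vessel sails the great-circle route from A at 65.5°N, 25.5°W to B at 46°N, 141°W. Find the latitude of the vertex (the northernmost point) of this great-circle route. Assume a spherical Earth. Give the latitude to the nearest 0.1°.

≈ 72.1°N

The great circle lies in the plane with unit normal n̂ = (p₁ × p₂)/|p₁ × p₂|.
Here n̂_z ≈ -0.307; the vertex latitude is φ_max = arccos|n̂_z| ≈ 72.1°.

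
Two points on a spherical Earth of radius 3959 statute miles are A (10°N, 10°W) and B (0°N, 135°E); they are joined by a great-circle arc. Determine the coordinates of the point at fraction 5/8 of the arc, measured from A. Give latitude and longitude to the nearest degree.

≈ (14°N, 82°E)

Write both endpoints as unit vectors p₁, p₂ with components (cos φ cos λ, cos φ sin λ, sin φ).
The central angle between the endpoints is δ = arccos(p₁·p₂) ≈ 2.509 rad (143.8°).
Interpolate at f = 5/8 with slerp weights a = sin((1−f)δ)/sin δ ≈ 1.368, b = sin(fδ)/sin δ ≈ 1.692.
p = a·p₁ + b·p₂ ≈ (0.130, 0.963, 0.237); φ = arcsin(p_z) ≈ 13.74°, λ = atan2(p_y, p_x) ≈ 82.32°.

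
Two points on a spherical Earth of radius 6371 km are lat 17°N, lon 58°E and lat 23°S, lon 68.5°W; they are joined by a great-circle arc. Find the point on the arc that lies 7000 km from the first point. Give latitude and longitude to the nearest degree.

≈ lat 6°S, lon 1°W

Convert each endpoint to a unit vector on the sphere (x = cos φ cos λ, y = cos φ sin λ, z = sin φ).
The central angle between the endpoints is δ = arccos(p₁·p₂) ≈ 2.263 rad (129.6°). The total great-circle distance is δ·R ≈ 2.263 × 6371 ≈ 14414 km, so the target fraction is f = 7000/14414 ≈ 0.486.
Interpolate at f ≈ 0.486 with slerp weights a = sin((1−f)δ)/sin δ ≈ 1.192, b = sin(fδ)/sin δ ≈ 1.156.
p = a·p₁ + b·p₂ ≈ (0.994, -0.023, -0.103); φ = arcsin(p_z) ≈ -5.93°, λ = atan2(p_y, p_x) ≈ -1.35°.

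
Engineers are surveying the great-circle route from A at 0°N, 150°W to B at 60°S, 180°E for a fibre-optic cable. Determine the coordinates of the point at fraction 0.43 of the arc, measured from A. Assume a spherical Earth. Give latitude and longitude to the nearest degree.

From cos δ = sin φ₁ sin φ₂ + cos φ₁ cos φ₂ cos Δλ, the central angle is δ ≈ 1.123 rad (64.3°).
Interpolate at f = 0.43 with slerp weights a = sin((1−f)δ)/sin δ ≈ 0.663, b = sin(fδ)/sin δ ≈ 0.515.
p = a·p₁ + b·p₂ ≈ (-0.831, -0.331, -0.446); φ = arcsin(p_z) ≈ -26.49°, λ = atan2(p_y, p_x) ≈ -158.27°.

≈ 26°S, 158°W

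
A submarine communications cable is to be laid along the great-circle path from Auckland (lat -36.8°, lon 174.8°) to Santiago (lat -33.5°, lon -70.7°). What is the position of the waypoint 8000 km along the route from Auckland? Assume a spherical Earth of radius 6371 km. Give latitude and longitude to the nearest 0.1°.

Convert each endpoint to a unit vector on the sphere (x = cos φ cos λ, y = cos φ sin λ, z = sin φ).
The central angle between the endpoints is δ = arccos(p₁·p₂) ≈ 1.517 rad (86.9°). The total great-circle distance is δ·R ≈ 1.517 × 6371 ≈ 9665 km, so the target fraction is f = 8000/9665 ≈ 0.828.
Interpolate at f ≈ 0.828 with slerp weights a = sin((1−f)δ)/sin δ ≈ 0.259, b = sin(fδ)/sin δ ≈ 0.952.
p = a·p₁ + b·p₂ ≈ (0.056, -0.731, -0.681); φ = arcsin(p_z) ≈ -42.88°, λ = atan2(p_y, p_x) ≈ -85.61°.

≈ lat -42.9°, lon -85.6°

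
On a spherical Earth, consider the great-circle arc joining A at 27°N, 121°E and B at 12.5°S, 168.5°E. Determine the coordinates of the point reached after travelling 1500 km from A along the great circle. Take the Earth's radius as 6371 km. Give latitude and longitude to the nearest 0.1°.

≈ 18.9°N, 132.7°E

Convert each endpoint to a unit vector on the sphere (x = cos φ cos λ, y = cos φ sin λ, z = sin φ).
The central angle between the endpoints is δ = arccos(p₁·p₂) ≈ 1.059 rad (60.7°). The total great-circle distance is δ·R ≈ 1.059 × 6371 ≈ 6749 km, so the target fraction is f = 1500/6749 ≈ 0.222.
Interpolate at f ≈ 0.222 with slerp weights a = sin((1−f)δ)/sin δ ≈ 0.841, b = sin(fδ)/sin δ ≈ 0.268.
p = a·p₁ + b·p₂ ≈ (-0.642, 0.695, 0.324); φ = arcsin(p_z) ≈ 18.91°, λ = atan2(p_y, p_x) ≈ 132.74°.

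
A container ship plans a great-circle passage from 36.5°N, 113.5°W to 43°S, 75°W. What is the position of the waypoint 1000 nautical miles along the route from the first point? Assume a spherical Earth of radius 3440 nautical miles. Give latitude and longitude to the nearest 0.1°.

Write both endpoints as unit vectors p₁, p₂ with components (cos φ cos λ, cos φ sin λ, sin φ).
The central angle between the endpoints is δ = arccos(p₁·p₂) ≈ 1.516 rad (86.9°). The total great-circle distance is δ·R ≈ 1.516 × 3440 ≈ 5216 nmi, so the target fraction is f = 1000/5216 ≈ 0.192.
Interpolate at f ≈ 0.192 with slerp weights a = sin((1−f)δ)/sin δ ≈ 0.942, b = sin(fδ)/sin δ ≈ 0.287.
p = a·p₁ + b·p₂ ≈ (-0.248, -0.898, 0.365); φ = arcsin(p_z) ≈ 21.40°, λ = atan2(p_y, p_x) ≈ -105.43°.

≈ 21.4°N, 105.4°W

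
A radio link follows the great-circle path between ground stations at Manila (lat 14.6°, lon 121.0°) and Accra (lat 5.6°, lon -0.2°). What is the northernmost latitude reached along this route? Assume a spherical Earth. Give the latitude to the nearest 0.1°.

The great circle lies in the plane with unit normal n̂ = (p₁ × p₂)/|p₁ × p₂|.
Here n̂_z ≈ -0.936; the vertex latitude is φ_max = arccos|n̂_z| ≈ 20.7°.

≈ 20.7°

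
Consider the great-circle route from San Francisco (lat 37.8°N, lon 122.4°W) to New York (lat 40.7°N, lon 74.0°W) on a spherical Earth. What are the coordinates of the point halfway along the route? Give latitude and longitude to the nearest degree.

Write both endpoints as unit vectors p₁, p₂ with components (cos φ cos λ, cos φ sin λ, sin φ).
The central angle between the endpoints is δ = arccos(p₁·p₂) ≈ 0.648 rad (37.1°).
Interpolate at f = 1/2 with slerp weights a = sin((1−f)δ)/sin δ ≈ 0.527, b = sin(fδ)/sin δ ≈ 0.527.
p = a·p₁ + b·p₂ ≈ (-0.113, -0.736, 0.667); φ = arcsin(p_z) ≈ 41.85°, λ = atan2(p_y, p_x) ≈ -98.73°.

≈ lat 42°N, lon 99°W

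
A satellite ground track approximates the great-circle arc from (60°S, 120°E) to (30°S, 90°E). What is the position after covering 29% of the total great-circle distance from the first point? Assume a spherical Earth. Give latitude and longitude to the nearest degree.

≈ (52°S, 107°E)

Write both endpoints as unit vectors p₁, p₂ with components (cos φ cos λ, cos φ sin λ, sin φ).
The central angle between the endpoints is δ = arccos(p₁·p₂) ≈ 0.630 rad (36.1°).
Interpolate at f = 0.29 with slerp weights a = sin((1−f)δ)/sin δ ≈ 0.734, b = sin(fδ)/sin δ ≈ 0.308.
p = a·p₁ + b·p₂ ≈ (-0.184, 0.585, -0.790); φ = arcsin(p_z) ≈ -52.19°, λ = atan2(p_y, p_x) ≈ 107.42°.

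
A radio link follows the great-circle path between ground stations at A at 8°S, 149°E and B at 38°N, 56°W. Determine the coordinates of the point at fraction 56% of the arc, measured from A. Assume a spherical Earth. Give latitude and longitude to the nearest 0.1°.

From cos δ = sin φ₁ sin φ₂ + cos φ₁ cos φ₂ cos Δλ, the central angle is δ ≈ 2.486 rad (142.5°).
Interpolate at f = 0.56 with slerp weights a = sin((1−f)δ)/sin δ ≈ 1.458, b = sin(fδ)/sin δ ≈ 1.615.
p = a·p₁ + b·p₂ ≈ (-0.526, -0.311, 0.791); φ = arcsin(p_z) ≈ 52.32°, λ = atan2(p_y, p_x) ≈ -149.37°.

≈ 52.3°N, 149.4°W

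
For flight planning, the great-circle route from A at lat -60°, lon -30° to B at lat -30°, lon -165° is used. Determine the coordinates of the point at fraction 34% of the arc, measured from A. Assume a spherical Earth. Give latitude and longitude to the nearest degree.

Write both endpoints as unit vectors p₁, p₂ with components (cos φ cos λ, cos φ sin λ, sin φ).
The central angle between the endpoints is δ = arccos(p₁·p₂) ≈ 1.444 rad (82.7°).
Interpolate at f = 0.34 with slerp weights a = sin((1−f)δ)/sin δ ≈ 0.822, b = sin(fδ)/sin δ ≈ 0.475.
p = a·p₁ + b·p₂ ≈ (-0.042, -0.312, -0.949); φ = arcsin(p_z) ≈ -71.66°, λ = atan2(p_y, p_x) ≈ -97.62°.

≈ lat -72°, lon -98°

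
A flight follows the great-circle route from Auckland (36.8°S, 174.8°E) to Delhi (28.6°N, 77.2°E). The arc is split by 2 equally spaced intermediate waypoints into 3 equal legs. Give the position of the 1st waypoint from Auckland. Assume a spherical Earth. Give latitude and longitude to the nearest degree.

≈ 18°S, 138°E

Convert each endpoint to a unit vector on the sphere (x = cos φ cos λ, y = cos φ sin λ, z = sin φ).
The central angle between the endpoints is δ = arccos(p₁·p₂) ≈ 1.960 rad (112.3°).
Interpolate at f = 1/3 with slerp weights a = sin((1−f)δ)/sin δ ≈ 1.044, b = sin(fδ)/sin δ ≈ 0.657.
p = a·p₁ + b·p₂ ≈ (-0.704, 0.638, -0.311); φ = arcsin(p_z) ≈ -18.09°, λ = atan2(p_y, p_x) ≈ 137.81°.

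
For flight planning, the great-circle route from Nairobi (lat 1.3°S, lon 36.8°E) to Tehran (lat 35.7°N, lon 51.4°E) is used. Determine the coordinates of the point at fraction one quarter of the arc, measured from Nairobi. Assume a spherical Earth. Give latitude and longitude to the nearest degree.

Convert each endpoint to a unit vector on the sphere (x = cos φ cos λ, y = cos φ sin λ, z = sin φ).
The central angle between the endpoints is δ = arccos(p₁·p₂) ≈ 0.688 rad (39.4°).
Interpolate at f = 1/4 with slerp weights a = sin((1−f)δ)/sin δ ≈ 0.777, b = sin(fδ)/sin δ ≈ 0.270.
p = a·p₁ + b·p₂ ≈ (0.759, 0.636, 0.140); φ = arcsin(p_z) ≈ 8.03°, λ = atan2(p_y, p_x) ≈ 39.99°.

≈ lat 8°N, lon 40°E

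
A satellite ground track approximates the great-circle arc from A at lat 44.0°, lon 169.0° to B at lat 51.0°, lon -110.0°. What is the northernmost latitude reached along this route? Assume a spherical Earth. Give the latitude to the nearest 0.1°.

The great circle lies in the plane with unit normal n̂ = (p₁ × p₂)/|p₁ × p₂|.
Here n̂_z ≈ +0.565; the vertex latitude is φ_max = arccos|n̂_z| ≈ 55.6°.
Check via Clairaut: cos φ_max = |cos φ₁| · sin C = cos(44.0°)·sin(51.7°) ≈ 0.565, again giving ≈ 55.6°.

≈ 55.6°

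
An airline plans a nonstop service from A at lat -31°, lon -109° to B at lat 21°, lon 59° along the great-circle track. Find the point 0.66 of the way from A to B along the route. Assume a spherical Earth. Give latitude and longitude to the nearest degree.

Write both endpoints as unit vectors p₁, p₂ with components (cos φ cos λ, cos φ sin λ, sin φ).
The central angle between the endpoints is δ = arccos(p₁·p₂) ≈ 2.885 rad (165.3°).
Interpolate at f = 0.66 with slerp weights a = sin((1−f)δ)/sin δ ≈ 3.278, b = sin(fδ)/sin δ ≈ 3.727.
p = a·p₁ + b·p₂ ≈ (0.877, 0.326, -0.353); φ = arcsin(p_z) ≈ -20.64°, λ = atan2(p_y, p_x) ≈ 20.38°.

≈ lat -21°, lon 20°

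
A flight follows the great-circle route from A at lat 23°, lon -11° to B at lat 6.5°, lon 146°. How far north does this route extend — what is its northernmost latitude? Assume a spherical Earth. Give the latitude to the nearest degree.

≈ 54°

The great circle lies in the plane with unit normal n̂ = (p₁ × p₂)/|p₁ × p₂|.
Here n̂_z ≈ +0.593; the vertex latitude is φ_max = arccos|n̂_z| ≈ 53.7°.
Check via Clairaut: cos φ_max = |cos φ₁| · sin C = cos(23.0°)·sin(40.1°) ≈ 0.593, again giving ≈ 53.7°.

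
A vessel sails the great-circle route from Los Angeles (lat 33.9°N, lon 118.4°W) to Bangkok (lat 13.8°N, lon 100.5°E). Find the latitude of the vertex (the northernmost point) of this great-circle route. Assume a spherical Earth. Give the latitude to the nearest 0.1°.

≈ 54.4°N

The great circle lies in the plane with unit normal n̂ = (p₁ × p₂)/|p₁ × p₂|.
Here n̂_z ≈ -0.582; the vertex latitude is φ_max = arccos|n̂_z| ≈ 54.4°.
Check via Clairaut: cos φ_max = |cos φ₁| · sin C = cos(33.9°)·sin(44.5°) ≈ 0.582, again giving ≈ 54.4°.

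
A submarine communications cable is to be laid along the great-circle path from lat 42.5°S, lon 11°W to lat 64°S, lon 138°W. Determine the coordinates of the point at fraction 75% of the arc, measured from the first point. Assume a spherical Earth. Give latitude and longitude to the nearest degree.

≈ lat 73°S, lon 99°W

Write both endpoints as unit vectors p₁, p₂ with components (cos φ cos λ, cos φ sin λ, sin φ).
The central angle between the endpoints is δ = arccos(p₁·p₂) ≈ 1.145 rad (65.6°).
Interpolate at f = 0.75 with slerp weights a = sin((1−f)δ)/sin δ ≈ 0.310, b = sin(fδ)/sin δ ≈ 0.831.
p = a·p₁ + b·p₂ ≈ (-0.046, -0.287, -0.957); φ = arcsin(p_z) ≈ -73.07°, λ = atan2(p_y, p_x) ≈ -99.17°.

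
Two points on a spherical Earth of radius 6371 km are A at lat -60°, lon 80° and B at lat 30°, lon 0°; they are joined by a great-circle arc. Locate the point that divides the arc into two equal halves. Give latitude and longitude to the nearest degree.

≈ lat -19°, lon 27°

Write both endpoints as unit vectors p₁, p₂ with components (cos φ cos λ, cos φ sin λ, sin φ).
The central angle between the endpoints is δ = arccos(p₁·p₂) ≈ 1.937 rad (111.0°).
Interpolate at f = 1/2 with slerp weights a = sin((1−f)δ)/sin δ ≈ 0.882, b = sin(fδ)/sin δ ≈ 0.882.
p = a·p₁ + b·p₂ ≈ (0.841, 0.434, -0.323); φ = arcsin(p_z) ≈ -18.84°, λ = atan2(p_y, p_x) ≈ 27.33°.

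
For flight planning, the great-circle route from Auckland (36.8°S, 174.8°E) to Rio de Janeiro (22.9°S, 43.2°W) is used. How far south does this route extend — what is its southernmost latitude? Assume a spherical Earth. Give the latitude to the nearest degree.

The great circle lies in the plane with unit normal n̂ = (p₁ × p₂)/|p₁ × p₂|.
Here n̂_z ≈ +0.484; the vertex latitude is φ_max = arccos|n̂_z| ≈ 61.0°.
Check via Clairaut: cos φ_max = |cos φ₁| · sin C = cos(36.8°)·sin(142.8°) ≈ 0.484, again giving ≈ 61.0°.

≈ 61°S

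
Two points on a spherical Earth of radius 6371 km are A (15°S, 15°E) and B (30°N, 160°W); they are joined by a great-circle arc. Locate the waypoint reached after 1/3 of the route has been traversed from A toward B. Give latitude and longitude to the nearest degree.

Convert each endpoint to a unit vector on the sphere (x = cos φ cos λ, y = cos φ sin λ, z = sin φ).
The central angle between the endpoints is δ = arccos(p₁·p₂) ≈ 2.868 rad (164.3°).
Interpolate at f = 1/3 with slerp weights a = sin((1−f)δ)/sin δ ≈ 3.485, b = sin(fδ)/sin δ ≈ 3.021.
p = a·p₁ + b·p₂ ≈ (0.793, -0.023, 0.608); φ = arcsin(p_z) ≈ 37.47°, λ = atan2(p_y, p_x) ≈ -1.69°.

≈ (37°N, 2°W)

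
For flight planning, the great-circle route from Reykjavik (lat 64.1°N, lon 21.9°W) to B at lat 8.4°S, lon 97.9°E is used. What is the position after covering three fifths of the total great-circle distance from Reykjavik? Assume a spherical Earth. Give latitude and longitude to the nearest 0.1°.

≈ lat 31.7°N, lon 78.6°E

From cos δ = sin φ₁ sin φ₂ + cos φ₁ cos φ₂ cos Δλ, the central angle is δ ≈ 1.924 rad (110.3°).
Interpolate at f = 3/5 with slerp weights a = sin((1−f)δ)/sin δ ≈ 0.742, b = sin(fδ)/sin δ ≈ 0.975.
p = a·p₁ + b·p₂ ≈ (0.168, 0.834, 0.525); φ = arcsin(p_z) ≈ 31.66°, λ = atan2(p_y, p_x) ≈ 78.61°.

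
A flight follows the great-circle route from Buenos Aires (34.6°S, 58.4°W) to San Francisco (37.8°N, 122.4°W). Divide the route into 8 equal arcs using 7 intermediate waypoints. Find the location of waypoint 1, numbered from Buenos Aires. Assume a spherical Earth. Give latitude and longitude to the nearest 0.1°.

The haversine formula gives a central angle δ ≈ 1.634 rad (93.6°) between the endpoints.
Interpolate at f = 1/8 with slerp weights a = sin((1−f)δ)/sin δ ≈ 0.992, b = sin(fδ)/sin δ ≈ 0.203.
p = a·p₁ + b·p₂ ≈ (0.342, -0.831, -0.439); φ = arcsin(p_z) ≈ -26.02°, λ = atan2(p_y, p_x) ≈ -67.64°.

≈ 26.0°S, 67.6°W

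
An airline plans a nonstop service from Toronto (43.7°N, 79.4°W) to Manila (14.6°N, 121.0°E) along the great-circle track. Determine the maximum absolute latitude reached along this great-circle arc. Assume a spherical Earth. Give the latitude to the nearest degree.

≈ 74°N

The great circle lies in the plane with unit normal n̂ = (p₁ × p₂)/|p₁ × p₂|.
Here n̂_z ≈ -0.278; the vertex latitude is φ_max = arccos|n̂_z| ≈ 73.8°.
Check via Clairaut: cos φ_max = |cos φ₁| · sin C = cos(43.7°)·sin(22.6°) ≈ 0.278, again giving ≈ 73.8°.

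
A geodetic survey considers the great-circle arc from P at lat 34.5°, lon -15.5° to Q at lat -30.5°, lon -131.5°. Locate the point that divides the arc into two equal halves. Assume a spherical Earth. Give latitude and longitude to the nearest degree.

From cos δ = sin φ₁ sin φ₂ + cos φ₁ cos φ₂ cos Δλ, the central angle is δ ≈ 2.213 rad (126.8°).
Interpolate at f = 1/2 with slerp weights a = sin((1−f)δ)/sin δ ≈ 1.116, b = sin(fδ)/sin δ ≈ 1.116.
p = a·p₁ + b·p₂ ≈ (0.249, -0.966, 0.066); φ = arcsin(p_z) ≈ 3.77°, λ = atan2(p_y, p_x) ≈ -75.54°.

≈ lat 4°, lon -76°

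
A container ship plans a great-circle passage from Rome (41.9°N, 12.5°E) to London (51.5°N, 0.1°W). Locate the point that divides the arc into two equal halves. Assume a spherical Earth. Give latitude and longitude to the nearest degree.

The haversine formula gives a central angle δ ≈ 0.225 rad (12.9°) between the endpoints.
Interpolate at f = 1/2 with slerp weights a = sin((1−f)δ)/sin δ ≈ 0.503, b = sin(fδ)/sin δ ≈ 0.503.
p = a·p₁ + b·p₂ ≈ (0.679, 0.081, 0.730); φ = arcsin(p_z) ≈ 46.87°, λ = atan2(p_y, p_x) ≈ 6.76°.

≈ 47°N, 7°E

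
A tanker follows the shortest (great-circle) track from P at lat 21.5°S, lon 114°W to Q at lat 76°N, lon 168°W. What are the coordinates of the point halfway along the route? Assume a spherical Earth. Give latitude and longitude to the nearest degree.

From cos δ = sin φ₁ sin φ₂ + cos φ₁ cos φ₂ cos Δλ, the central angle is δ ≈ 1.796 rad (102.9°).
Interpolate at f = 1/2 with slerp weights a = sin((1−f)δ)/sin δ ≈ 0.802, b = sin(fδ)/sin δ ≈ 0.802.
p = a·p₁ + b·p₂ ≈ (-0.493, -0.722, 0.484); φ = arcsin(p_z) ≈ 28.98°, λ = atan2(p_y, p_x) ≈ -124.34°.

≈ lat 29°N, lon 124°W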